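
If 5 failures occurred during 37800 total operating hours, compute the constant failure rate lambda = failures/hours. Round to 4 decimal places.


failures = 5
total_hours = 37800
lambda = 5 / 37800
lambda = 0.0001

0.0001


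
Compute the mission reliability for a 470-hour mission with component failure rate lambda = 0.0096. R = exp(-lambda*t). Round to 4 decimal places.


lambda = 0.0096
mission_time = 470
lambda * t = 0.0096 * 470 = 4.512
R = exp(-4.512)
R = 0.011

0.011


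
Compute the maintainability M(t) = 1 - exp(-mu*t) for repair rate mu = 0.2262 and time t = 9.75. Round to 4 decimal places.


mu = 0.2262, t = 9.75
mu * t = 0.2262 * 9.75 = 2.2054
exp(-2.2054) = 0.1102
M(t) = 1 - 0.1102
M(t) = 0.8898

0.8898


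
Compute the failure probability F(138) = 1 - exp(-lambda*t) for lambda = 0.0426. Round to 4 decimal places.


lambda = 0.0426, t = 138
lambda * t = 5.8788
exp(-5.8788) = 0.0028
F(t) = 1 - 0.0028
F(t) = 0.9972

0.9972


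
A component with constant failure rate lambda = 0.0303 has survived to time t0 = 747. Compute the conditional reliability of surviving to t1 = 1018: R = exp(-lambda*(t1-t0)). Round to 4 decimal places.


lambda = 0.0303
t0 = 747, t1 = 1018
t1 - t0 = 271
lambda * (t1-t0) = 0.0303 * 271 = 8.2113
R = exp(-8.2113)
R = 0.0003

0.0003


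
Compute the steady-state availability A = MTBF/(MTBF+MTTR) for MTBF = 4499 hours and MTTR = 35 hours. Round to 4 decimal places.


MTBF = 4499
MTTR = 35
MTBF + MTTR = 4534
A = 4499 / 4534
A = 0.9923

0.9923


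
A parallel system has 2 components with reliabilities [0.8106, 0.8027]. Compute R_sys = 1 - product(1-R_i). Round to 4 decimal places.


Components: [0.8106, 0.8027]
(1 - 0.8106) = 0.1894, running product = 0.1894
(1 - 0.8027) = 0.1973, running product = 0.0374
Product of (1-R_i) = 0.0374
R_sys = 1 - 0.0374 = 0.9626

0.9626


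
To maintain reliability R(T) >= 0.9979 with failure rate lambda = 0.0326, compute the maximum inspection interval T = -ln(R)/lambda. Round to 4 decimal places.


R_target = 0.9979
lambda = 0.0326
-ln(0.9979) = 0.0021
T = 0.0021 / 0.0326
T = 0.0645

0.0645


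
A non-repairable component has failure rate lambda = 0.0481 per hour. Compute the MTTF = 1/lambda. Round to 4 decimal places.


lambda = 0.0481
MTTF = 1 / 0.0481
MTTF = 20.79

20.79


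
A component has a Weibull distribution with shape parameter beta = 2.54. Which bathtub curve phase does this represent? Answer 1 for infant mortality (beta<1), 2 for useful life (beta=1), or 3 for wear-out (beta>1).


beta = 2.54
Compare beta to 1:
beta < 1 => infant mortality (phase 1)
beta = 1 => useful life (phase 2)
beta > 1 => wear-out (phase 3)
Since beta = 2.54, this is wear-out (increasing failure rate)
Phase = 3

3


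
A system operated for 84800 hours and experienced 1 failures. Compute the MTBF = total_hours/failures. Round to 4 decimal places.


total_hours = 84800
failures = 1
MTBF = 84800 / 1
MTBF = 84800.0

84800.0


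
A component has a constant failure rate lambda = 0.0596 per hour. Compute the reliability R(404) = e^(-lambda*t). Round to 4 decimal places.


lambda = 0.0596
t = 404
lambda * t = 24.0784
R(t) = e^(-24.0784)
R(t) = 0.0

0.0


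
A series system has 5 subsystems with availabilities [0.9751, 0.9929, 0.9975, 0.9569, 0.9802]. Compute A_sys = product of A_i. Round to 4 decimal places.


Subsystems: [0.9751, 0.9929, 0.9975, 0.9569, 0.9802]
After subsystem 1 (A=0.9751): product = 0.9751
After subsystem 2 (A=0.9929): product = 0.9682
After subsystem 3 (A=0.9975): product = 0.9658
After subsystem 4 (A=0.9569): product = 0.9241
After subsystem 5 (A=0.9802): product = 0.9058
A_sys = 0.9058

0.9058


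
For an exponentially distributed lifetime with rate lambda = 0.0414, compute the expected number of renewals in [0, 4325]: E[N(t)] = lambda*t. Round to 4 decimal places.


lambda = 0.0414
t = 4325
E[N(t)] = lambda * t
E[N(t)] = 0.0414 * 4325
E[N(t)] = 179.055

179.055


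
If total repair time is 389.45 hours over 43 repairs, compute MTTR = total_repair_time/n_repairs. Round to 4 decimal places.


total_repair_time = 389.45
n_repairs = 43
MTTR = 389.45 / 43
MTTR = 9.057

9.057


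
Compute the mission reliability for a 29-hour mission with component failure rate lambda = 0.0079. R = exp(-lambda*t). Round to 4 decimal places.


lambda = 0.0079
mission_time = 29
lambda * t = 0.0079 * 29 = 0.2291
R = exp(-0.2291)
R = 0.7952

0.7952


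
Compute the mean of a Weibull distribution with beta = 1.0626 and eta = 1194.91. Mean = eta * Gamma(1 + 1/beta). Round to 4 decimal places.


beta = 1.0626, eta = 1194.91
1/beta = 0.9411
1 + 1/beta = 1.9411
Gamma(1.9411) = 0.9765
Mean = 1194.91 * 0.9765
Mean = 1166.8373

1166.8373


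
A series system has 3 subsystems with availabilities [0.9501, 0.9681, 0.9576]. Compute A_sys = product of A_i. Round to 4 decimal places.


Subsystems: [0.9501, 0.9681, 0.9576]
After subsystem 1 (A=0.9501): product = 0.9501
After subsystem 2 (A=0.9681): product = 0.9198
After subsystem 3 (A=0.9576): product = 0.8808
A_sys = 0.8808

0.8808


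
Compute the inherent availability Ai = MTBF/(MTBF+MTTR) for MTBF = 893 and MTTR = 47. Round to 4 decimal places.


MTBF = 893
MTTR = 47
MTBF + MTTR = 940
Ai = 893 / 940
Ai = 0.95

0.95


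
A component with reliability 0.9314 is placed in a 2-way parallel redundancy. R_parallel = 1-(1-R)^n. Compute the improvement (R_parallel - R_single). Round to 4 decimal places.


R_single = 0.9314, n = 2
1 - R_single = 0.0686
(1 - R_single)^n = 0.0686^2 = 0.0047
R_parallel = 1 - 0.0047 = 0.9953
Improvement = 0.9953 - 0.9314
Improvement = 0.0639

0.0639


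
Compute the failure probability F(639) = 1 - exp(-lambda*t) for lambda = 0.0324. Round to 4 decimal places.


lambda = 0.0324, t = 639
lambda * t = 20.7036
exp(-20.7036) = 0.0
F(t) = 1 - 0.0
F(t) = 1.0

1.0


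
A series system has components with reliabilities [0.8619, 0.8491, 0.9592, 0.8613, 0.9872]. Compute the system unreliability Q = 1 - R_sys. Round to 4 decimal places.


Components: [0.8619, 0.8491, 0.9592, 0.8613, 0.9872]
After component 1: product = 0.8619
After component 2: product = 0.7318
After component 3: product = 0.702
After component 4: product = 0.6046
After component 5: product = 0.5969
R_sys = 0.5969
Q = 1 - 0.5969 = 0.4031

0.4031


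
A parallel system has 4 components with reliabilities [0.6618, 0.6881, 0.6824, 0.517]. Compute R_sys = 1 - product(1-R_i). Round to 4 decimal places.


Components: [0.6618, 0.6881, 0.6824, 0.517]
(1 - 0.6618) = 0.3382, running product = 0.3382
(1 - 0.6881) = 0.3119, running product = 0.1055
(1 - 0.6824) = 0.3176, running product = 0.0335
(1 - 0.517) = 0.483, running product = 0.0162
Product of (1-R_i) = 0.0162
R_sys = 1 - 0.0162 = 0.9838

0.9838


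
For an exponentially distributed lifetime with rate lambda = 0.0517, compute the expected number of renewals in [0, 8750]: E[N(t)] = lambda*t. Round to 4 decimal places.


lambda = 0.0517
t = 8750
E[N(t)] = lambda * t
E[N(t)] = 0.0517 * 8750
E[N(t)] = 452.375

452.375


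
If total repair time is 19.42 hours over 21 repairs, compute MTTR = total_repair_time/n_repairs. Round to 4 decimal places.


total_repair_time = 19.42
n_repairs = 21
MTTR = 19.42 / 21
MTTR = 0.9248

0.9248


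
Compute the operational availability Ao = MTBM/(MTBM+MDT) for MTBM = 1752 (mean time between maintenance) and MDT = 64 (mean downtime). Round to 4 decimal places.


MTBM = 1752
MDT = 64
MTBM + MDT = 1816
Ao = 1752 / 1816
Ao = 0.9648

0.9648


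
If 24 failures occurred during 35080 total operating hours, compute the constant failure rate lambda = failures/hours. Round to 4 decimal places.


failures = 24
total_hours = 35080
lambda = 24 / 35080
lambda = 0.0007

0.0007


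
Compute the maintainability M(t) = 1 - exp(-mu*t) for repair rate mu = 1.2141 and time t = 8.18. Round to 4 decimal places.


mu = 1.2141, t = 8.18
mu * t = 1.2141 * 8.18 = 9.9313
exp(-9.9313) = 0.0
M(t) = 1 - 0.0
M(t) = 1.0

1.0


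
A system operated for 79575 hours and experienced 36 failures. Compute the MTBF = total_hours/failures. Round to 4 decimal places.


total_hours = 79575
failures = 36
MTBF = 79575 / 36
MTBF = 2210.4167

2210.4167


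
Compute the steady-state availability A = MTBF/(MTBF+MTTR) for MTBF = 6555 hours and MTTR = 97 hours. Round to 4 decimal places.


MTBF = 6555
MTTR = 97
MTBF + MTTR = 6652
A = 6555 / 6652
A = 0.9854

0.9854


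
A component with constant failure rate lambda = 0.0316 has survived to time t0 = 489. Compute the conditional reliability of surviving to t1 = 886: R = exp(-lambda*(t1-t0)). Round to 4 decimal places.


lambda = 0.0316
t0 = 489, t1 = 886
t1 - t0 = 397
lambda * (t1-t0) = 0.0316 * 397 = 12.5452
R = exp(-12.5452)
R = 0.0

0.0


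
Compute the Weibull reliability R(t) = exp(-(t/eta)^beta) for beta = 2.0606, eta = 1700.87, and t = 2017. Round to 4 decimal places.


beta = 2.0606, eta = 1700.87, t = 2017
t/eta = 2017 / 1700.87 = 1.1859
(t/eta)^beta = 1.1859^2.0606 = 1.4209
R(t) = exp(-1.4209)
R(t) = 0.2415

0.2415


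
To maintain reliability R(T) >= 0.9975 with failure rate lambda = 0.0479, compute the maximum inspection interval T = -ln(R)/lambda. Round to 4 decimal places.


R_target = 0.9975
lambda = 0.0479
-ln(0.9975) = 0.0025
T = 0.0025 / 0.0479
T = 0.0523

0.0523


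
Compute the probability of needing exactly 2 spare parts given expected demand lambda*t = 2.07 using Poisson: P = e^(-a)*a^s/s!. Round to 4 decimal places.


a = 2.07, s = 2
e^(-a) = e^(-2.07) = 0.1262
a^s = 2.07^2 = 4.2849
s! = 2
P = 0.1262 * 4.2849 / 2
P = 0.2703

0.2703


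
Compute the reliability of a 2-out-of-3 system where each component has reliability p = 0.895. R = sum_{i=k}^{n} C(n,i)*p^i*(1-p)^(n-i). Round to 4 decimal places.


k = 2, n = 3, p = 0.895
i=2: C(3,2)=3 * 0.895^2 * 0.105^1 = 0.2523
i=3: C(3,3)=1 * 0.895^3 * 0.105^0 = 0.7169
R = sum of terms = 0.9692

0.9692


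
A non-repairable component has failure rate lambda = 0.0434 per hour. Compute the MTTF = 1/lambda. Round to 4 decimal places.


lambda = 0.0434
MTTF = 1 / 0.0434
MTTF = 23.0415

23.0415


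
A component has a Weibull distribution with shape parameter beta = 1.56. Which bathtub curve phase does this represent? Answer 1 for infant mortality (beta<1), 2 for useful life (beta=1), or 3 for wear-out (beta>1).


beta = 1.56
Compare beta to 1:
beta < 1 => infant mortality (phase 1)
beta = 1 => useful life (phase 2)
beta > 1 => wear-out (phase 3)
Since beta = 1.56, this is wear-out (increasing failure rate)
Phase = 3

3


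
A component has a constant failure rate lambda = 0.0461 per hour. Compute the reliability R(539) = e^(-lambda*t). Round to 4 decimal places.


lambda = 0.0461
t = 539
lambda * t = 24.8479
R(t) = e^(-24.8479)
R(t) = 0.0

0.0


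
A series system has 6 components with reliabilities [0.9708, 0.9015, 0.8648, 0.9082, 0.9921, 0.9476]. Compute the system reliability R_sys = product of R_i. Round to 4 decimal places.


Components: [0.9708, 0.9015, 0.8648, 0.9082, 0.9921, 0.9476]
After component 1 (R=0.9708): product = 0.9708
After component 2 (R=0.9015): product = 0.8752
After component 3 (R=0.8648): product = 0.7569
After component 4 (R=0.9082): product = 0.6874
After component 5 (R=0.9921): product = 0.6819
After component 6 (R=0.9476): product = 0.6462
R_sys = 0.6462

0.6462


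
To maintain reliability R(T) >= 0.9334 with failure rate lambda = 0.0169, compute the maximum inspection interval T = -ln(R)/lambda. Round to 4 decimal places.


R_target = 0.9334
lambda = 0.0169
-ln(0.9334) = 0.0689
T = 0.0689 / 0.0169
T = 4.0782

4.0782


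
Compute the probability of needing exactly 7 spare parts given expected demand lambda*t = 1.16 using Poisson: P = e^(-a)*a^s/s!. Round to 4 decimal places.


a = 1.16, s = 7
e^(-a) = e^(-1.16) = 0.3135
a^s = 1.16^7 = 2.8262
s! = 5040
P = 0.3135 * 2.8262 / 5040
P = 0.0002

0.0002


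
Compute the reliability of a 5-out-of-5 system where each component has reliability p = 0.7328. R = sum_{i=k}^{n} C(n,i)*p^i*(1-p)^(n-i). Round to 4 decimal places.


k = 5, n = 5, p = 0.7328
i=5: C(5,5)=1 * 0.7328^5 * 0.2672^0 = 0.2113
R = sum of terms = 0.2113

0.2113


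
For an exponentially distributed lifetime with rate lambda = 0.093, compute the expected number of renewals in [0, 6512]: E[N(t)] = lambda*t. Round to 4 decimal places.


lambda = 0.093
t = 6512
E[N(t)] = lambda * t
E[N(t)] = 0.093 * 6512
E[N(t)] = 605.616

605.616


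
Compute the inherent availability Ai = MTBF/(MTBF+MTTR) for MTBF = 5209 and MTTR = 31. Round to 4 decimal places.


MTBF = 5209
MTTR = 31
MTBF + MTTR = 5240
Ai = 5209 / 5240
Ai = 0.9941

0.9941


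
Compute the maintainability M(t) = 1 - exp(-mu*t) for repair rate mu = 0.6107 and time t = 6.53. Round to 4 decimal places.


mu = 0.6107, t = 6.53
mu * t = 0.6107 * 6.53 = 3.9879
exp(-3.9879) = 0.0185
M(t) = 1 - 0.0185
M(t) = 0.9815

0.9815


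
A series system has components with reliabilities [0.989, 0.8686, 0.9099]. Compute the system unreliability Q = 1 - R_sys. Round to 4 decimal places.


Components: [0.989, 0.8686, 0.9099]
After component 1: product = 0.989
After component 2: product = 0.859
After component 3: product = 0.7816
R_sys = 0.7816
Q = 1 - 0.7816 = 0.2184

0.2184


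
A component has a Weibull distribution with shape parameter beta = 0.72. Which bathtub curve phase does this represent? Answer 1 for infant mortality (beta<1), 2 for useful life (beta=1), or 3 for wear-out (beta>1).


beta = 0.72
Compare beta to 1:
beta < 1 => infant mortality (phase 1)
beta = 1 => useful life (phase 2)
beta > 1 => wear-out (phase 3)
Since beta = 0.72, this is infant mortality (decreasing failure rate)
Phase = 1

1


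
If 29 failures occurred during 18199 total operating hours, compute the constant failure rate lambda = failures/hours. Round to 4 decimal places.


failures = 29
total_hours = 18199
lambda = 29 / 18199
lambda = 0.0016

0.0016


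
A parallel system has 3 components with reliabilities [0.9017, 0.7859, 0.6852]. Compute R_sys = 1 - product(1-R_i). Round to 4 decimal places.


Components: [0.9017, 0.7859, 0.6852]
(1 - 0.9017) = 0.0983, running product = 0.0983
(1 - 0.7859) = 0.2141, running product = 0.021
(1 - 0.6852) = 0.3148, running product = 0.0066
Product of (1-R_i) = 0.0066
R_sys = 1 - 0.0066 = 0.9934

0.9934


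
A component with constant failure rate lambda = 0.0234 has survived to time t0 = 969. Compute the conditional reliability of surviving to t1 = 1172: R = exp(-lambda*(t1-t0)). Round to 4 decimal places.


lambda = 0.0234
t0 = 969, t1 = 1172
t1 - t0 = 203
lambda * (t1-t0) = 0.0234 * 203 = 4.7502
R = exp(-4.7502)
R = 0.0086

0.0086


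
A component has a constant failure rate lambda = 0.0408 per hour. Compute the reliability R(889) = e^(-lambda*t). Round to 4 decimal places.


lambda = 0.0408
t = 889
lambda * t = 36.2712
R(t) = e^(-36.2712)
R(t) = 0.0

0.0


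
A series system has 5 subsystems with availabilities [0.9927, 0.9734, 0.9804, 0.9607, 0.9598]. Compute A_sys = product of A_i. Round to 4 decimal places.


Subsystems: [0.9927, 0.9734, 0.9804, 0.9607, 0.9598]
After subsystem 1 (A=0.9927): product = 0.9927
After subsystem 2 (A=0.9734): product = 0.9663
After subsystem 3 (A=0.9804): product = 0.9474
After subsystem 4 (A=0.9607): product = 0.9101
After subsystem 5 (A=0.9598): product = 0.8735
A_sys = 0.8735

0.8735


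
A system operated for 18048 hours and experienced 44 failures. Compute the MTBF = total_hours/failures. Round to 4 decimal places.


total_hours = 18048
failures = 44
MTBF = 18048 / 44
MTBF = 410.1818

410.1818


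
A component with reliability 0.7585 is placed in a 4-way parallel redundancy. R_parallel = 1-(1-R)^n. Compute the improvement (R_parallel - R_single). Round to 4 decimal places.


R_single = 0.7585, n = 4
1 - R_single = 0.2415
(1 - R_single)^n = 0.2415^4 = 0.0034
R_parallel = 1 - 0.0034 = 0.9966
Improvement = 0.9966 - 0.7585
Improvement = 0.2381

0.2381


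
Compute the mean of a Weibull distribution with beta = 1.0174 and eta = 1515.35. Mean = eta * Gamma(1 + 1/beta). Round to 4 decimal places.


beta = 1.0174, eta = 1515.35
1/beta = 0.9829
1 + 1/beta = 1.9829
Gamma(1.9829) = 0.9929
Mean = 1515.35 * 0.9929
Mean = 1504.575

1504.575


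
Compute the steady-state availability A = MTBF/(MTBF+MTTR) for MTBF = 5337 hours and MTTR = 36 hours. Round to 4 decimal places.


MTBF = 5337
MTTR = 36
MTBF + MTTR = 5373
A = 5337 / 5373
A = 0.9933

0.9933


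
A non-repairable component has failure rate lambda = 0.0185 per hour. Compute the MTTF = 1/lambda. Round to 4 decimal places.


lambda = 0.0185
MTTF = 1 / 0.0185
MTTF = 54.0541

54.0541


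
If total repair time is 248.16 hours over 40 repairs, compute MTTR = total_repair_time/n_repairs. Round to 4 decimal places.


total_repair_time = 248.16
n_repairs = 40
MTTR = 248.16 / 40
MTTR = 6.204

6.204


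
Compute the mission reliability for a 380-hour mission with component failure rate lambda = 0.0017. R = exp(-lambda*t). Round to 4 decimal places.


lambda = 0.0017
mission_time = 380
lambda * t = 0.0017 * 380 = 0.646
R = exp(-0.646)
R = 0.5241

0.5241


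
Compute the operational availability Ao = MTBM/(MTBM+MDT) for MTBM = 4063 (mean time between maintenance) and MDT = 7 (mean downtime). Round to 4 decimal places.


MTBM = 4063
MDT = 7
MTBM + MDT = 4070
Ao = 4063 / 4070
Ao = 0.9983

0.9983


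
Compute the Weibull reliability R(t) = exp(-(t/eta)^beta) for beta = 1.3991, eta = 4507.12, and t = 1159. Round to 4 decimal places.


beta = 1.3991, eta = 4507.12, t = 1159
t/eta = 1159 / 4507.12 = 0.2571
(t/eta)^beta = 0.2571^1.3991 = 0.1496
R(t) = exp(-0.1496)
R(t) = 0.8611

0.8611


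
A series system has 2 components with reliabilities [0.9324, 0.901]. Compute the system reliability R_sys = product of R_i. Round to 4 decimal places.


Components: [0.9324, 0.901]
After component 1 (R=0.9324): product = 0.9324
After component 2 (R=0.901): product = 0.8401
R_sys = 0.8401

0.8401


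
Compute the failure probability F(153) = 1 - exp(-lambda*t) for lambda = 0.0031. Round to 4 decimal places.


lambda = 0.0031, t = 153
lambda * t = 0.4743
exp(-0.4743) = 0.6223
F(t) = 1 - 0.6223
F(t) = 0.3777

0.3777


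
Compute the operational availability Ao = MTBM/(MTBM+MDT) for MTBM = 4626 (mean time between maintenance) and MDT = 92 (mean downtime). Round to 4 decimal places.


MTBM = 4626
MDT = 92
MTBM + MDT = 4718
Ao = 4626 / 4718
Ao = 0.9805

0.9805


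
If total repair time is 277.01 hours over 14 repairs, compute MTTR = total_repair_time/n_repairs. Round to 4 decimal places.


total_repair_time = 277.01
n_repairs = 14
MTTR = 277.01 / 14
MTTR = 19.7864

19.7864


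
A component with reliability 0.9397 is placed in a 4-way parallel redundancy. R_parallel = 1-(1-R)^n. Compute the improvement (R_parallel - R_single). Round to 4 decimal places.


R_single = 0.9397, n = 4
1 - R_single = 0.0603
(1 - R_single)^n = 0.0603^4 = 0.0
R_parallel = 1 - 0.0 = 1.0
Improvement = 1.0 - 0.9397
Improvement = 0.0603

0.0603


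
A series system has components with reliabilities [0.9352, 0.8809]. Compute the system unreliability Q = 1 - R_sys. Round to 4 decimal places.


Components: [0.9352, 0.8809]
After component 1: product = 0.9352
After component 2: product = 0.8238
R_sys = 0.8238
Q = 1 - 0.8238 = 0.1762

0.1762


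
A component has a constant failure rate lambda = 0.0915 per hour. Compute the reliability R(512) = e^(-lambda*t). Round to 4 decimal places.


lambda = 0.0915
t = 512
lambda * t = 46.848
R(t) = e^(-46.848)
R(t) = 0.0

0.0


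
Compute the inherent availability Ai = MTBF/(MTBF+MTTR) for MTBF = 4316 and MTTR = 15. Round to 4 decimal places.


MTBF = 4316
MTTR = 15
MTBF + MTTR = 4331
Ai = 4316 / 4331
Ai = 0.9965

0.9965


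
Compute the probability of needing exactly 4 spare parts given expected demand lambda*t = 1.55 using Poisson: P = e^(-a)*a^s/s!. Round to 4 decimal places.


a = 1.55, s = 4
e^(-a) = e^(-1.55) = 0.2122
a^s = 1.55^4 = 5.772
s! = 24
P = 0.2122 * 5.772 / 24
P = 0.051

0.051


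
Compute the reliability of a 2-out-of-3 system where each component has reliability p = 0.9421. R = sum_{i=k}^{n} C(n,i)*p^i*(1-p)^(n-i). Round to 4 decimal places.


k = 2, n = 3, p = 0.9421
i=2: C(3,2)=3 * 0.9421^2 * 0.0579^1 = 0.1542
i=3: C(3,3)=1 * 0.9421^3 * 0.0579^0 = 0.8362
R = sum of terms = 0.9903

0.9903


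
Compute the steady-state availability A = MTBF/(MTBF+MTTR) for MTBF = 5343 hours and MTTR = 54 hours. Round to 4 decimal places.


MTBF = 5343
MTTR = 54
MTBF + MTTR = 5397
A = 5343 / 5397
A = 0.99

0.99


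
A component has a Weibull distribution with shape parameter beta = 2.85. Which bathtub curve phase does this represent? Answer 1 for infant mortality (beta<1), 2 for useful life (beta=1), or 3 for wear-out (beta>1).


beta = 2.85
Compare beta to 1:
beta < 1 => infant mortality (phase 1)
beta = 1 => useful life (phase 2)
beta > 1 => wear-out (phase 3)
Since beta = 2.85, this is wear-out (increasing failure rate)
Phase = 3

3


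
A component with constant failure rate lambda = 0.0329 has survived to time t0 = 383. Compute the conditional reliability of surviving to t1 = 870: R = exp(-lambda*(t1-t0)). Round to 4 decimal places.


lambda = 0.0329
t0 = 383, t1 = 870
t1 - t0 = 487
lambda * (t1-t0) = 0.0329 * 487 = 16.0223
R = exp(-16.0223)
R = 0.0

0.0


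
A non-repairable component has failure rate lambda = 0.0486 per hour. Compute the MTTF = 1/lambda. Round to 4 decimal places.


lambda = 0.0486
MTTF = 1 / 0.0486
MTTF = 20.5761

20.5761


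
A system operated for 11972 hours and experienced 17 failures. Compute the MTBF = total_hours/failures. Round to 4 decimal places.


total_hours = 11972
failures = 17
MTBF = 11972 / 17
MTBF = 704.2353

704.2353


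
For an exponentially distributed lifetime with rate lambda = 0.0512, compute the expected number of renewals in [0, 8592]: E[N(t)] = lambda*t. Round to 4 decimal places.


lambda = 0.0512
t = 8592
E[N(t)] = lambda * t
E[N(t)] = 0.0512 * 8592
E[N(t)] = 439.9104

439.9104


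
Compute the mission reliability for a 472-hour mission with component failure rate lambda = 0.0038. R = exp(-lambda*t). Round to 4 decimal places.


lambda = 0.0038
mission_time = 472
lambda * t = 0.0038 * 472 = 1.7936
R = exp(-1.7936)
R = 0.1664

0.1664


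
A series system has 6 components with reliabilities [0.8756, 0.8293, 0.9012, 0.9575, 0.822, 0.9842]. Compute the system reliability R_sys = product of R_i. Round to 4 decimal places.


Components: [0.8756, 0.8293, 0.9012, 0.9575, 0.822, 0.9842]
After component 1 (R=0.8756): product = 0.8756
After component 2 (R=0.8293): product = 0.7261
After component 3 (R=0.9012): product = 0.6544
After component 4 (R=0.9575): product = 0.6266
After component 5 (R=0.822): product = 0.515
After component 6 (R=0.9842): product = 0.5069
R_sys = 0.5069

0.5069


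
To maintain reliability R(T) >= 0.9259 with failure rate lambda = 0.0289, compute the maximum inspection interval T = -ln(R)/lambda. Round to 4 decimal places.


R_target = 0.9259
lambda = 0.0289
-ln(0.9259) = 0.077
T = 0.077 / 0.0289
T = 2.664

2.664


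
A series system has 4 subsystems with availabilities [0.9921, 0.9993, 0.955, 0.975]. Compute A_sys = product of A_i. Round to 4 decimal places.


Subsystems: [0.9921, 0.9993, 0.955, 0.975]
After subsystem 1 (A=0.9921): product = 0.9921
After subsystem 2 (A=0.9993): product = 0.9914
After subsystem 3 (A=0.955): product = 0.9468
After subsystem 4 (A=0.975): product = 0.9231
A_sys = 0.9231

0.9231


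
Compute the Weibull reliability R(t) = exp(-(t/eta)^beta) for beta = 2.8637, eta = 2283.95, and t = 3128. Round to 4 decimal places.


beta = 2.8637, eta = 2283.95, t = 3128
t/eta = 3128 / 2283.95 = 1.3696
(t/eta)^beta = 1.3696^2.8637 = 2.4611
R(t) = exp(-2.4611)
R(t) = 0.0853

0.0853


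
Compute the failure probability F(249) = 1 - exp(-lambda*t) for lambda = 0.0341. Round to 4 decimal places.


lambda = 0.0341, t = 249
lambda * t = 8.4909
exp(-8.4909) = 0.0002
F(t) = 1 - 0.0002
F(t) = 0.9998

0.9998


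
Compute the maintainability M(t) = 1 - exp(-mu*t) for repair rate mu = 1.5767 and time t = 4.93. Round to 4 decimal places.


mu = 1.5767, t = 4.93
mu * t = 1.5767 * 4.93 = 7.7731
exp(-7.7731) = 0.0004
M(t) = 1 - 0.0004
M(t) = 0.9996

0.9996


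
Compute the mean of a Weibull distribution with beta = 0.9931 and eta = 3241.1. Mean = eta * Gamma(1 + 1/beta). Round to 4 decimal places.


beta = 0.9931, eta = 3241.1
1/beta = 1.0069
1 + 1/beta = 2.0069
Gamma(2.0069) = 1.003
Mean = 3241.1 * 1.003
Mean = 3250.6852

3250.6852


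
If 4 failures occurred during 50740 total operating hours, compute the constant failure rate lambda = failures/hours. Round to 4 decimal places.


failures = 4
total_hours = 50740
lambda = 4 / 50740
lambda = 0.0001

0.0001


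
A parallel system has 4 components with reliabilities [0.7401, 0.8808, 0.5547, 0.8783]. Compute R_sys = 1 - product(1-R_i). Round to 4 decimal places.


Components: [0.7401, 0.8808, 0.5547, 0.8783]
(1 - 0.7401) = 0.2599, running product = 0.2599
(1 - 0.8808) = 0.1192, running product = 0.031
(1 - 0.5547) = 0.4453, running product = 0.0138
(1 - 0.8783) = 0.1217, running product = 0.0017
Product of (1-R_i) = 0.0017
R_sys = 1 - 0.0017 = 0.9983

0.9983


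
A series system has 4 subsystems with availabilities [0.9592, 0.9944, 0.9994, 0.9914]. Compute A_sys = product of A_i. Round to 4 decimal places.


Subsystems: [0.9592, 0.9944, 0.9994, 0.9914]
After subsystem 1 (A=0.9592): product = 0.9592
After subsystem 2 (A=0.9944): product = 0.9538
After subsystem 3 (A=0.9994): product = 0.9533
After subsystem 4 (A=0.9914): product = 0.9451
A_sys = 0.9451

0.9451


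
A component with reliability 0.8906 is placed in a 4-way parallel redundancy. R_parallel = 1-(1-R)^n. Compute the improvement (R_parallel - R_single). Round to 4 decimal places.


R_single = 0.8906, n = 4
1 - R_single = 0.1094
(1 - R_single)^n = 0.1094^4 = 0.0001
R_parallel = 1 - 0.0001 = 0.9999
Improvement = 0.9999 - 0.8906
Improvement = 0.1093

0.1093


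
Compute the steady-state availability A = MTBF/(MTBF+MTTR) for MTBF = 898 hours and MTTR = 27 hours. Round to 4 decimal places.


MTBF = 898
MTTR = 27
MTBF + MTTR = 925
A = 898 / 925
A = 0.9708

0.9708


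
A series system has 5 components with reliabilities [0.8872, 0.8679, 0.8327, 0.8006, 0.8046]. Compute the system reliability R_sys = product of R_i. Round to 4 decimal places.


Components: [0.8872, 0.8679, 0.8327, 0.8006, 0.8046]
After component 1 (R=0.8872): product = 0.8872
After component 2 (R=0.8679): product = 0.77
After component 3 (R=0.8327): product = 0.6412
After component 4 (R=0.8006): product = 0.5133
After component 5 (R=0.8046): product = 0.413
R_sys = 0.413

0.413


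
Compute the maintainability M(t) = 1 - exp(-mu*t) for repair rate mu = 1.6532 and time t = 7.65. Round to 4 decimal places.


mu = 1.6532, t = 7.65
mu * t = 1.6532 * 7.65 = 12.647
exp(-12.647) = 0.0
M(t) = 1 - 0.0
M(t) = 1.0

1.0


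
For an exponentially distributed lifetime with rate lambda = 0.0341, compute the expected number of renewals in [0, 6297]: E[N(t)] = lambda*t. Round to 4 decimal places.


lambda = 0.0341
t = 6297
E[N(t)] = lambda * t
E[N(t)] = 0.0341 * 6297
E[N(t)] = 214.7277

214.7277


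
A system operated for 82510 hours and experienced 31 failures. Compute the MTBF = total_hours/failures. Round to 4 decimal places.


total_hours = 82510
failures = 31
MTBF = 82510 / 31
MTBF = 2661.6129

2661.6129


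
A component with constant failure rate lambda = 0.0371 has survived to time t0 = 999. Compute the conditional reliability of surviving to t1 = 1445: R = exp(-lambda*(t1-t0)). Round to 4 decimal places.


lambda = 0.0371
t0 = 999, t1 = 1445
t1 - t0 = 446
lambda * (t1-t0) = 0.0371 * 446 = 16.5466
R = exp(-16.5466)
R = 0.0

0.0


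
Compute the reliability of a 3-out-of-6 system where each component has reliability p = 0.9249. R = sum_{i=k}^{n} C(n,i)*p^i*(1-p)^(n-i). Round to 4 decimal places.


k = 3, n = 6, p = 0.9249
i=3: C(6,3)=20 * 0.9249^3 * 0.0751^3 = 0.0067
i=4: C(6,4)=15 * 0.9249^4 * 0.0751^2 = 0.0619
i=5: C(6,5)=6 * 0.9249^5 * 0.0751^1 = 0.305
i=6: C(6,6)=1 * 0.9249^6 * 0.0751^0 = 0.626
R = sum of terms = 0.9996

0.9996


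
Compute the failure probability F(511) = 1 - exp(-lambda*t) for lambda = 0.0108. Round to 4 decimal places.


lambda = 0.0108, t = 511
lambda * t = 5.5188
exp(-5.5188) = 0.004
F(t) = 1 - 0.004
F(t) = 0.996

0.996


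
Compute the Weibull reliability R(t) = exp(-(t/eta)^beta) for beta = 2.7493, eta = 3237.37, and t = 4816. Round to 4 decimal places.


beta = 2.7493, eta = 3237.37, t = 4816
t/eta = 4816 / 3237.37 = 1.4876
(t/eta)^beta = 1.4876^2.7493 = 2.9802
R(t) = exp(-2.9802)
R(t) = 0.0508

0.0508


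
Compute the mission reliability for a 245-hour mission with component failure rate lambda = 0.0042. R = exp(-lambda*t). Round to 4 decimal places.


lambda = 0.0042
mission_time = 245
lambda * t = 0.0042 * 245 = 1.029
R = exp(-1.029)
R = 0.3574

0.3574


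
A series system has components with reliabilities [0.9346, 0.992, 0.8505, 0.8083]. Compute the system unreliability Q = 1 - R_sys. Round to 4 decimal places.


Components: [0.9346, 0.992, 0.8505, 0.8083]
After component 1: product = 0.9346
After component 2: product = 0.9271
After component 3: product = 0.7885
After component 4: product = 0.6374
R_sys = 0.6374
Q = 1 - 0.6374 = 0.3626

0.3626


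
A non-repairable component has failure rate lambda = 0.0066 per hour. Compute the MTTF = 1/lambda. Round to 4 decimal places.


lambda = 0.0066
MTTF = 1 / 0.0066
MTTF = 151.5152

151.5152


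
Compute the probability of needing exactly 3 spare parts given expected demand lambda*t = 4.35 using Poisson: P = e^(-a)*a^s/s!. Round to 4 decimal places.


a = 4.35, s = 3
e^(-a) = e^(-4.35) = 0.0129
a^s = 4.35^3 = 82.3129
s! = 6
P = 0.0129 * 82.3129 / 6
P = 0.1771

0.1771


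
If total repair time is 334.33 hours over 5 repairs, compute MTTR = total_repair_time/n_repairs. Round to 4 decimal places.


total_repair_time = 334.33
n_repairs = 5
MTTR = 334.33 / 5
MTTR = 66.866

66.866


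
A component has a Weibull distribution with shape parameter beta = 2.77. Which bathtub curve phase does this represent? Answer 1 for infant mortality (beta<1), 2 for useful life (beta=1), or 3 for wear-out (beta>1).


beta = 2.77
Compare beta to 1:
beta < 1 => infant mortality (phase 1)
beta = 1 => useful life (phase 2)
beta > 1 => wear-out (phase 3)
Since beta = 2.77, this is wear-out (increasing failure rate)
Phase = 3

3


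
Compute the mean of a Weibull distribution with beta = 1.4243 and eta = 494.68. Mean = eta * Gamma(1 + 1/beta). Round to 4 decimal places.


beta = 1.4243, eta = 494.68
1/beta = 0.7021
1 + 1/beta = 1.7021
Gamma(1.7021) = 0.909
Mean = 494.68 * 0.909
Mean = 449.683

449.683


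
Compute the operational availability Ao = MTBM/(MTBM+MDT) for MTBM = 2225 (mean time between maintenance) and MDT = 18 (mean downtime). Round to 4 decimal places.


MTBM = 2225
MDT = 18
MTBM + MDT = 2243
Ao = 2225 / 2243
Ao = 0.992

0.992


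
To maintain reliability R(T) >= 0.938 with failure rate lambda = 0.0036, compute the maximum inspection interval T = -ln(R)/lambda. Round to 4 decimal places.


R_target = 0.938
lambda = 0.0036
-ln(0.938) = 0.064
T = 0.064 / 0.0036
T = 17.7793

17.7793


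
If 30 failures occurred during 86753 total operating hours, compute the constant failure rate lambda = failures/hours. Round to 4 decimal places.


failures = 30
total_hours = 86753
lambda = 30 / 86753
lambda = 0.0003

0.0003


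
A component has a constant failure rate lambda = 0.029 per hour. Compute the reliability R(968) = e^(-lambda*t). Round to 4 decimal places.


lambda = 0.029
t = 968
lambda * t = 28.072
R(t) = e^(-28.072)
R(t) = 0.0

0.0


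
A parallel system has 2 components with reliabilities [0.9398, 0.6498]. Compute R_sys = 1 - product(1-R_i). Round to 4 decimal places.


Components: [0.9398, 0.6498]
(1 - 0.9398) = 0.0602, running product = 0.0602
(1 - 0.6498) = 0.3502, running product = 0.0211
Product of (1-R_i) = 0.0211
R_sys = 1 - 0.0211 = 0.9789

0.9789


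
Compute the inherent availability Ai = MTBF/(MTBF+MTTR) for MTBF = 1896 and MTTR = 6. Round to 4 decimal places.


MTBF = 1896
MTTR = 6
MTBF + MTTR = 1902
Ai = 1896 / 1902
Ai = 0.9968

0.9968


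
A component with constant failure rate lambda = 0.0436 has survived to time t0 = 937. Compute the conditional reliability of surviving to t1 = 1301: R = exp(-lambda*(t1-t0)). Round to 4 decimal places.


lambda = 0.0436
t0 = 937, t1 = 1301
t1 - t0 = 364
lambda * (t1-t0) = 0.0436 * 364 = 15.8704
R = exp(-15.8704)
R = 0.0

0.0


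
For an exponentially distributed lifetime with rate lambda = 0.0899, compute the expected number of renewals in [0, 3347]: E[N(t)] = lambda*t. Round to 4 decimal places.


lambda = 0.0899
t = 3347
E[N(t)] = lambda * t
E[N(t)] = 0.0899 * 3347
E[N(t)] = 300.8953

300.8953


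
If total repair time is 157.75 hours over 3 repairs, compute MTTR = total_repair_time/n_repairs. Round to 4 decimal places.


total_repair_time = 157.75
n_repairs = 3
MTTR = 157.75 / 3
MTTR = 52.5833

52.5833


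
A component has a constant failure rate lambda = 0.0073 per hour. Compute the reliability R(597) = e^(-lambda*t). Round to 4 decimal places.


lambda = 0.0073
t = 597
lambda * t = 4.3581
R(t) = e^(-4.3581)
R(t) = 0.0128

0.0128


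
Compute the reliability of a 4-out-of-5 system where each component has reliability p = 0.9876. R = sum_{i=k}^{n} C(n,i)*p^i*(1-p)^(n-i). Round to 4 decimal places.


k = 4, n = 5, p = 0.9876
i=4: C(5,4)=5 * 0.9876^4 * 0.0124^1 = 0.059
i=5: C(5,5)=1 * 0.9876^5 * 0.0124^0 = 0.9395
R = sum of terms = 0.9985

0.9985


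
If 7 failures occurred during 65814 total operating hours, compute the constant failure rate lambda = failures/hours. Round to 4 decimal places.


failures = 7
total_hours = 65814
lambda = 7 / 65814
lambda = 0.0001

0.0001


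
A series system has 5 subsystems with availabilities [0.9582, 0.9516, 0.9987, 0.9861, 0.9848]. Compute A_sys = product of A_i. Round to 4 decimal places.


Subsystems: [0.9582, 0.9516, 0.9987, 0.9861, 0.9848]
After subsystem 1 (A=0.9582): product = 0.9582
After subsystem 2 (A=0.9516): product = 0.9118
After subsystem 3 (A=0.9987): product = 0.9106
After subsystem 4 (A=0.9861): product = 0.898
After subsystem 5 (A=0.9848): product = 0.8843
A_sys = 0.8843

0.8843


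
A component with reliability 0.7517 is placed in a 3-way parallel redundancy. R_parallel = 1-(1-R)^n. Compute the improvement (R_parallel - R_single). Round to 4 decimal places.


R_single = 0.7517, n = 3
1 - R_single = 0.2483
(1 - R_single)^n = 0.2483^3 = 0.0153
R_parallel = 1 - 0.0153 = 0.9847
Improvement = 0.9847 - 0.7517
Improvement = 0.233

0.233


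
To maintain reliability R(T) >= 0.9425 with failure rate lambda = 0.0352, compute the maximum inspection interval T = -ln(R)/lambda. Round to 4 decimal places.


R_target = 0.9425
lambda = 0.0352
-ln(0.9425) = 0.0592
T = 0.0592 / 0.0352
T = 1.6824

1.6824


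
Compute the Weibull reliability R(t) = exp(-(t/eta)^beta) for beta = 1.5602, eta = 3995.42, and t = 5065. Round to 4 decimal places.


beta = 1.5602, eta = 3995.42, t = 5065
t/eta = 5065 / 3995.42 = 1.2677
(t/eta)^beta = 1.2677^1.5602 = 1.4479
R(t) = exp(-1.4479)
R(t) = 0.2351

0.2351


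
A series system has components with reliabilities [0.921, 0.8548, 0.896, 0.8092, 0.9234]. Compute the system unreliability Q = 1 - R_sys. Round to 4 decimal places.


Components: [0.921, 0.8548, 0.896, 0.8092, 0.9234]
After component 1: product = 0.921
After component 2: product = 0.7873
After component 3: product = 0.7054
After component 4: product = 0.5708
After component 5: product = 0.5271
R_sys = 0.5271
Q = 1 - 0.5271 = 0.4729

0.4729


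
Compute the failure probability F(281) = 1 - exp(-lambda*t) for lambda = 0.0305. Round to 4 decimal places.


lambda = 0.0305, t = 281
lambda * t = 8.5705
exp(-8.5705) = 0.0002
F(t) = 1 - 0.0002
F(t) = 0.9998

0.9998


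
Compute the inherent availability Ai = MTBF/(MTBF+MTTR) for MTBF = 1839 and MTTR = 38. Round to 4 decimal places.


MTBF = 1839
MTTR = 38
MTBF + MTTR = 1877
Ai = 1839 / 1877
Ai = 0.9798

0.9798


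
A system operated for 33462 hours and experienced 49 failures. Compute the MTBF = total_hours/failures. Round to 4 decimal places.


total_hours = 33462
failures = 49
MTBF = 33462 / 49
MTBF = 682.898

682.898


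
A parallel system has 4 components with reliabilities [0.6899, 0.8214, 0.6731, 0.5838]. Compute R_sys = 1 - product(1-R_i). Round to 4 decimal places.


Components: [0.6899, 0.8214, 0.6731, 0.5838]
(1 - 0.6899) = 0.3101, running product = 0.3101
(1 - 0.8214) = 0.1786, running product = 0.0554
(1 - 0.6731) = 0.3269, running product = 0.0181
(1 - 0.5838) = 0.4162, running product = 0.0075
Product of (1-R_i) = 0.0075
R_sys = 1 - 0.0075 = 0.9925

0.9925


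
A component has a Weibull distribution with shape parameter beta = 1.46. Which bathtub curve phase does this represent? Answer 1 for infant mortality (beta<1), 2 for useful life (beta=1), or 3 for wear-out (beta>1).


beta = 1.46
Compare beta to 1:
beta < 1 => infant mortality (phase 1)
beta = 1 => useful life (phase 2)
beta > 1 => wear-out (phase 3)
Since beta = 1.46, this is wear-out (increasing failure rate)
Phase = 3

3


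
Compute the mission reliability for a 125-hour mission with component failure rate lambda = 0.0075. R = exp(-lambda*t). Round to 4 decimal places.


lambda = 0.0075
mission_time = 125
lambda * t = 0.0075 * 125 = 0.9375
R = exp(-0.9375)
R = 0.3916

0.3916


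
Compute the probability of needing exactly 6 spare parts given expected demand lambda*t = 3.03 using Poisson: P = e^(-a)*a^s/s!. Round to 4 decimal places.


a = 3.03, s = 6
e^(-a) = e^(-3.03) = 0.0483
a^s = 3.03^6 = 773.8482
s! = 720
P = 0.0483 * 773.8482 / 720
P = 0.0519

0.0519


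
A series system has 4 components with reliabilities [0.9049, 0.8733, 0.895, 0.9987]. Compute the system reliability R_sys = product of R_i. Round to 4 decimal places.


Components: [0.9049, 0.8733, 0.895, 0.9987]
After component 1 (R=0.9049): product = 0.9049
After component 2 (R=0.8733): product = 0.7902
After component 3 (R=0.895): product = 0.7073
After component 4 (R=0.9987): product = 0.7064
R_sys = 0.7064

0.7064


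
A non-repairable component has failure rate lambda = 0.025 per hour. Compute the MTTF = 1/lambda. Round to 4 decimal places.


lambda = 0.025
MTTF = 1 / 0.025
MTTF = 40.0

40.0


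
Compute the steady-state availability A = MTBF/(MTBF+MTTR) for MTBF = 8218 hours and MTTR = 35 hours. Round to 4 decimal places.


MTBF = 8218
MTTR = 35
MTBF + MTTR = 8253
A = 8218 / 8253
A = 0.9958

0.9958


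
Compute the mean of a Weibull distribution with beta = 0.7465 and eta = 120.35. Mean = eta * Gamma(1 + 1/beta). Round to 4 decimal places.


beta = 0.7465, eta = 120.35
1/beta = 1.3396
1 + 1/beta = 2.3396
Gamma(2.3396) = 1.1953
Mean = 120.35 * 1.1953
Mean = 143.8496

143.8496


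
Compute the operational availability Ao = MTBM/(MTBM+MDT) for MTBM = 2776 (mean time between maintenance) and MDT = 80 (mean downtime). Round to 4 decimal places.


MTBM = 2776
MDT = 80
MTBM + MDT = 2856
Ao = 2776 / 2856
Ao = 0.972

0.972


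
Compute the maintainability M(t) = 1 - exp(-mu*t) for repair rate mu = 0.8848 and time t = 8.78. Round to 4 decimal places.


mu = 0.8848, t = 8.78
mu * t = 0.8848 * 8.78 = 7.7685
exp(-7.7685) = 0.0004
M(t) = 1 - 0.0004
M(t) = 0.9996

0.9996


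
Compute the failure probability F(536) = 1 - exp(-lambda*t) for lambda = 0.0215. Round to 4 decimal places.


lambda = 0.0215, t = 536
lambda * t = 11.524
exp(-11.524) = 0.0
F(t) = 1 - 0.0
F(t) = 1.0

1.0
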